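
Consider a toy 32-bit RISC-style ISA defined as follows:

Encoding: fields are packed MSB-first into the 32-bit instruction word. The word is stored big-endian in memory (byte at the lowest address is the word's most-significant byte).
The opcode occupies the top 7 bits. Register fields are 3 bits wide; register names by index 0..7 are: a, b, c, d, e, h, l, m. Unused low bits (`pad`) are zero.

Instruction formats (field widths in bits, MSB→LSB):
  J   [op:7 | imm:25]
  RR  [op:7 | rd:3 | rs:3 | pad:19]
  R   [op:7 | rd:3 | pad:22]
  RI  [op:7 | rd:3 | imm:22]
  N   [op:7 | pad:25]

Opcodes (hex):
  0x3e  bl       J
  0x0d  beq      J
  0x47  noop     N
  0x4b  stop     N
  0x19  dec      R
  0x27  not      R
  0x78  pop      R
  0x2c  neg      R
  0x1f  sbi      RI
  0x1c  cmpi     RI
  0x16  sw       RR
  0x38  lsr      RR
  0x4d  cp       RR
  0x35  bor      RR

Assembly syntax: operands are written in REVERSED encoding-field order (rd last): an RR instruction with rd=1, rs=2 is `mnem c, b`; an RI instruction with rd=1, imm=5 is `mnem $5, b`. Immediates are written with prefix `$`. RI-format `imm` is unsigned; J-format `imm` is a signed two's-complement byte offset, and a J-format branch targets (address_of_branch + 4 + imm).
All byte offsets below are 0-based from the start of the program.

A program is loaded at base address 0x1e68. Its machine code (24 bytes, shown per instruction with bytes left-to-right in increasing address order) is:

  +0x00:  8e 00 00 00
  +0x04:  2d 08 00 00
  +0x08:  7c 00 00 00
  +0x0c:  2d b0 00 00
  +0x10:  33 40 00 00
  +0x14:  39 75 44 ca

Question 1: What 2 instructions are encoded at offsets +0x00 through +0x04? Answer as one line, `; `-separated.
@+00  big-endian(8e 00 00 00) = 0x8e000000
  op=0x8e000000>>25=0x47 ⇒ noop (N)
@+04  big-endian(2d 08 00 00) = 0x2d080000
  op=0x2d080000>>25=0x16 ⇒ sw (RR)
  [24:22] rd=4 = e
  [21:19] rs=1 = b

noop; sw b, e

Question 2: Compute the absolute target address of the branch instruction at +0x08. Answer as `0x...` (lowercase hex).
0x1e74

off 0x08: read 7c 00 00 00 as big → 0x7c000000
  opcode bits[31:25]=0x3e: bl/J
  [24:0] imm=0 = $0
  target = base 0x1e68 + off 0x08 + 4 + imm 0 = 0x1e74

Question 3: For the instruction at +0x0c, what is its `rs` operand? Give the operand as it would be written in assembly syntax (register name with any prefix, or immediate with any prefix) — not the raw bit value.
l

off 0x0c: read 2d b0 00 00 as big → 0x2db00000
  top 7b → 0x16 → sw [RR]
  rd@[24:22]=0x6 ⇒ l
  rs@[21:19]=0x6 ⇒ l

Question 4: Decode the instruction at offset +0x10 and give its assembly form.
@+10  big-endian(33 40 00 00) = 0x33400000
  opcode bits[31:25]=0x19: dec/R
  rd: (w>>22)&0x7=0x5 → h

dec h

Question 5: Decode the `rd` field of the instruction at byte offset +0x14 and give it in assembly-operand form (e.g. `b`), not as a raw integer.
+0x14: 39 75 44 ca ⇒ word 0x397544ca (big)
  top 7b → 0x1c → cmpi [RI]
  [24:22] rd=5 = h
  [21:0] imm=3491018 = $3491018

h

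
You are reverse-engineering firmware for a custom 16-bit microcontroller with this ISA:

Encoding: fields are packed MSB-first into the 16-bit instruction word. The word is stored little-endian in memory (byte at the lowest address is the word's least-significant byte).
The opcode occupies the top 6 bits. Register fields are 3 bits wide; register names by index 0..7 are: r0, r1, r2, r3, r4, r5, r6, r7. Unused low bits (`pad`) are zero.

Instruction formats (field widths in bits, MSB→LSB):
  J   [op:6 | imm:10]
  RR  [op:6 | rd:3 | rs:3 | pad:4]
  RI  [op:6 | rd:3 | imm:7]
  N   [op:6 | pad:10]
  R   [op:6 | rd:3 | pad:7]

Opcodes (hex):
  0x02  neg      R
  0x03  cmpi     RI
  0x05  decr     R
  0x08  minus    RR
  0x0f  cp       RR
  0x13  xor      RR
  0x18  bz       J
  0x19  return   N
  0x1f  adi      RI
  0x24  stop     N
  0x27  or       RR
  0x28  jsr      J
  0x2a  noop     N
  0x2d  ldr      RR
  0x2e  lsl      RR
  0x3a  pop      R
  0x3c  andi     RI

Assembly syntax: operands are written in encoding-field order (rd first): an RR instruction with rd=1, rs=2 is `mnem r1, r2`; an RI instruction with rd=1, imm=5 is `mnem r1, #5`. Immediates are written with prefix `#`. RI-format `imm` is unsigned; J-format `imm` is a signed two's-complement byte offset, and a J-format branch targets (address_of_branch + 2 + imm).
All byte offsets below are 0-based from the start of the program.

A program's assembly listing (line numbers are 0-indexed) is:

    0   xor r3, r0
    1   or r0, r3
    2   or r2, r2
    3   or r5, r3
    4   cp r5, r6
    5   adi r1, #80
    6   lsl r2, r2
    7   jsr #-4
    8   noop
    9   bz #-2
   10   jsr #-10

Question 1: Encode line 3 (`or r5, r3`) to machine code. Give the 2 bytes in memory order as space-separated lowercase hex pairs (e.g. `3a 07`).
line 3 (or): pack op=0x27:6|rd=5:3|rs=3:3|pad=0:4 = 0x9eb0; little→ b0 9e

b0 9e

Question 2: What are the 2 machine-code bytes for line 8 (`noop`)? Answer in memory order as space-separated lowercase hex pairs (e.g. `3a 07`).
L8: noop op=0x2a:6|pad=0:10 ⇒ 0xa800 ⇒ little 00 a8

00 a8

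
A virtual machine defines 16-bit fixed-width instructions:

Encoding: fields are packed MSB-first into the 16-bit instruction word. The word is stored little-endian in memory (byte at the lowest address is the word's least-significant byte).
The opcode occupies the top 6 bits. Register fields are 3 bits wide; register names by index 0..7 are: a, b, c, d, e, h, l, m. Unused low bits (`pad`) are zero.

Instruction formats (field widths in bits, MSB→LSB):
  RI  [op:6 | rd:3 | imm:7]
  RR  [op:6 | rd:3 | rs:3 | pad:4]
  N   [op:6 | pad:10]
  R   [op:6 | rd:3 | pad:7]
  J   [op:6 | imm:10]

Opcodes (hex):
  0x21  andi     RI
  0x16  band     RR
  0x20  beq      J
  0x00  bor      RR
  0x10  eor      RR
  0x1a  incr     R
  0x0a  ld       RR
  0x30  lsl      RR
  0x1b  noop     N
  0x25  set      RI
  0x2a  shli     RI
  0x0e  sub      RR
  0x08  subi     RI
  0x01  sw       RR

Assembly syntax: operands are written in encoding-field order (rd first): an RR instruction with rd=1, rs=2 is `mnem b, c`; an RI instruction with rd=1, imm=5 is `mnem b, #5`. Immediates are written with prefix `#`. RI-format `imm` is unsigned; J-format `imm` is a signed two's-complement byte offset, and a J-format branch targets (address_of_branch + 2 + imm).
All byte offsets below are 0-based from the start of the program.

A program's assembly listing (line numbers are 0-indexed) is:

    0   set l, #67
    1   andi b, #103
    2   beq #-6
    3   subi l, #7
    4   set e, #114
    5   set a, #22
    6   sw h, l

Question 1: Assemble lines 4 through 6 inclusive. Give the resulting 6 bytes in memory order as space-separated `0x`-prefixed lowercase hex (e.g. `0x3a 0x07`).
L4: set op=0x25:6|rd=4:3|imm=114:7 ⇒ 0x9672 ⇒ little 72 96
L5: set op=0x25:6|rd=0:3|imm=22:7 ⇒ 0x9416 ⇒ little 16 94
L6: sw op=0x1:6|rd=5:3|rs=6:3|pad=0:4 ⇒ 0x06e0 ⇒ little e0 06

0x72 0x96 0x16 0x94 0xe0 0x06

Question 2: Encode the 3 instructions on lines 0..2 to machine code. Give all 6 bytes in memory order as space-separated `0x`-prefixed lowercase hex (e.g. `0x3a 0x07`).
0. set fields op=0x25:6|rd=6:3|imm=67:7 → word 9743h → 43 97
1. andi fields op=0x21:6|rd=1:3|imm=103:7 → word 84e7h → e7 84
2. beq fields op=0x20:6|imm=-6:10 → word 83fah → fa 83

0x43 0x97 0xe7 0x84 0xfa 0x83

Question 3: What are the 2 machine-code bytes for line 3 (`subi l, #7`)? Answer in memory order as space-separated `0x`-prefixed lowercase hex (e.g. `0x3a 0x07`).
0x07 0x23

L3: subi op=0x8:6|rd=6:3|imm=7:7 ⇒ 0x2307 ⇒ little 07 23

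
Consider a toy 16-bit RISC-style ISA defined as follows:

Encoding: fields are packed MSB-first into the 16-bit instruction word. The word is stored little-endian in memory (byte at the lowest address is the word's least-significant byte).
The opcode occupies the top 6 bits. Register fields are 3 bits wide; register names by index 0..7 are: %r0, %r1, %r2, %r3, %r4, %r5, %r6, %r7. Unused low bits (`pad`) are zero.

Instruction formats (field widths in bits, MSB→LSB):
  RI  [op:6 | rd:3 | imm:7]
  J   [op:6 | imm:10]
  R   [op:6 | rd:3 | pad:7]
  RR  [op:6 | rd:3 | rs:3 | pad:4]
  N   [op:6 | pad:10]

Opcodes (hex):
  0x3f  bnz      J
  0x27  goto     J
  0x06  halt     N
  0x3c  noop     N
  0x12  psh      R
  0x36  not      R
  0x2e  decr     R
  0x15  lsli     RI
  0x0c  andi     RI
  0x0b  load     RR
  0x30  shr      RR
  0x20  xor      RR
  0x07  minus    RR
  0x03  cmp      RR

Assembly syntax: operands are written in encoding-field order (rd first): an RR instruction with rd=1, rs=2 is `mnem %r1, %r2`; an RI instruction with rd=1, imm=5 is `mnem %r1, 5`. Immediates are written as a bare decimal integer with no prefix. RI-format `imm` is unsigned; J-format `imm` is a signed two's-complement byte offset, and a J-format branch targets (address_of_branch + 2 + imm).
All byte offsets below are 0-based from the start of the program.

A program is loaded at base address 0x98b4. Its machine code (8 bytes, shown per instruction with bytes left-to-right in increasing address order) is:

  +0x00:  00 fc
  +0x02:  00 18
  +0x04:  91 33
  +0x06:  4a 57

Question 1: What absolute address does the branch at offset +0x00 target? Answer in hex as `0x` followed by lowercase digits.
0x98b6

off 0x00: read 00 fc as little → 0xfc00
  opcode bits[15:10]=0x3f: bnz/J
  imm: (w>>0)&0x3ff=0x0 → 0
  target = base 0x98b4 + off 0x00 + 2 + imm 0 = 0x98b6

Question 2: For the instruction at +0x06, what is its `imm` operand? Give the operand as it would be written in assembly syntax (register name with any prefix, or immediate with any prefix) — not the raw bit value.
74

[06] 4a 57 → 0x574a
  opcode bits[15:10]=0x15: lsli/RI
  rd: (w>>7)&0x7=0x6 → %r6
  imm: (w>>0)&0x7f=0x4a → 74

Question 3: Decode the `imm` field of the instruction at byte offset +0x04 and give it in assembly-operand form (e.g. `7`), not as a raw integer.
+0x04: 91 33 ⇒ word 0x3391 (little)
  opcode bits[15:10]=0xc: andi/RI
  rd: (w>>7)&0x7=0x7 → %r7
  imm: (w>>0)&0x7f=0x11 → 17

17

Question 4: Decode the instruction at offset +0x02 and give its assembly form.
[02] 00 18 → 0x1800
  top 6b → 0x6 → halt [N]

halt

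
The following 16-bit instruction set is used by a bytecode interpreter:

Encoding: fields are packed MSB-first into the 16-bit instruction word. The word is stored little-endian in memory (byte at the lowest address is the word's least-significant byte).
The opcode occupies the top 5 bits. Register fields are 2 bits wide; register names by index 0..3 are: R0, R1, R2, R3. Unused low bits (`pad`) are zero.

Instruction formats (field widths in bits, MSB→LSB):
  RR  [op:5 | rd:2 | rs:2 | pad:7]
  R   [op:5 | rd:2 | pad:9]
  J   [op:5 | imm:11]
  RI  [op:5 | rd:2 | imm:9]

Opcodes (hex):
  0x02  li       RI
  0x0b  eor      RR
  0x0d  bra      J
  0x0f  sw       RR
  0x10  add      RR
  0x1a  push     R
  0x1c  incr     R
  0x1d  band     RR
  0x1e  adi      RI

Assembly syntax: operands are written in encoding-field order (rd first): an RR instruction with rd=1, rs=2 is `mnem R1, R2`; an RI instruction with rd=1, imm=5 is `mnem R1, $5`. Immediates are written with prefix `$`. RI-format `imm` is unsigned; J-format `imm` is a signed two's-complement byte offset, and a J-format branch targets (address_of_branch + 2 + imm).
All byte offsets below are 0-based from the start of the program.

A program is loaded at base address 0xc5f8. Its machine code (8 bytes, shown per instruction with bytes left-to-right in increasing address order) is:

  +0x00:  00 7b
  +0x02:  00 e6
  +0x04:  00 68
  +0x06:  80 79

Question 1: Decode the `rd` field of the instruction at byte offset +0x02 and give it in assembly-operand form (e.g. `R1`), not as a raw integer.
R3

+0x02: 00 e6 ⇒ word 0xe600 (little)
  op=0xe600>>11=0x1c ⇒ incr (R)
  rd@[10:9]=0x3 ⇒ R3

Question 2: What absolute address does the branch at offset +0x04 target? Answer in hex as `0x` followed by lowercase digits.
0xc5fe

@+04  little-endian(00 68) = 0x6800
  opcode bits[15:11]=0xd: bra/J
  imm: (w>>0)&0x7ff=0x0 → $0
  target = base 0xc5f8 + off 0x04 + 2 + imm 0 = 0xc5fe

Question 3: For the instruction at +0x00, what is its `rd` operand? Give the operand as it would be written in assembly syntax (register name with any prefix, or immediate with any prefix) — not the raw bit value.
[00] 00 7b → 0x7b00
  opcode bits[15:11]=0xf: sw/RR
  rd@[10:9]=0x1 ⇒ R1
  rs@[8:7]=0x2 ⇒ R2

R1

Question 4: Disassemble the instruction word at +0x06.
sw R0, R3

[06] 80 79 → 0x7980
  top 5b → 0xf → sw [RR]
  [10:9] rd=0 = R0
  [8:7] rs=3 = R3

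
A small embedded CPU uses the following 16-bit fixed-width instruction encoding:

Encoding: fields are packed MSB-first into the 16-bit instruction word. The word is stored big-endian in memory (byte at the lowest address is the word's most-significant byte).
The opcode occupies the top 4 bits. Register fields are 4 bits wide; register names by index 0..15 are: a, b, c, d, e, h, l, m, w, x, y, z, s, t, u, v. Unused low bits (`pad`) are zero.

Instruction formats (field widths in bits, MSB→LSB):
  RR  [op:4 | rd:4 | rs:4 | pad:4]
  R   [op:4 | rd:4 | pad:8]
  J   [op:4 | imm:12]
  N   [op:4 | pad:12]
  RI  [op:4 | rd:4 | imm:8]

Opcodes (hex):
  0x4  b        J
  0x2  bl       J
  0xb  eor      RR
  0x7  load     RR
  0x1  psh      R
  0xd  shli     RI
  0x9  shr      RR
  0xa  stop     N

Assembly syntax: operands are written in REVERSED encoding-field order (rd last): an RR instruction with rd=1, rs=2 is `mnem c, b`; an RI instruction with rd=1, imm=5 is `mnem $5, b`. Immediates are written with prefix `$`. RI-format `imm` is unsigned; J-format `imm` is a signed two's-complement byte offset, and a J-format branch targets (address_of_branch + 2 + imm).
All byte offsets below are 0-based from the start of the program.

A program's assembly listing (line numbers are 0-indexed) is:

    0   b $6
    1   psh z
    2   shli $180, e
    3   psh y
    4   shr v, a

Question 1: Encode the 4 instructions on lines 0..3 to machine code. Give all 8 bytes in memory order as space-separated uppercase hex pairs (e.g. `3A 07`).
L0: b op=0x4:4|imm=6:12 ⇒ 0x4006 ⇒ big 40 06
L1: psh op=0x1:4|rd=11:4|pad=0:8 ⇒ 0x1b00 ⇒ big 1b 00
L2: shli op=0xd:4|rd=4:4|imm=180:8 ⇒ 0xd4b4 ⇒ big d4 b4
L3: psh op=0x1:4|rd=10:4|pad=0:8 ⇒ 0x1a00 ⇒ big 1a 00

40 06 1B 00 D4 B4 1A 00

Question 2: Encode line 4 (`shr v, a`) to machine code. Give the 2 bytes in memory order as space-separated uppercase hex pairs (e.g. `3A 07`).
90 F0

4. shr fields op=0x9:4|rd=0:4|rs=15:4|pad=0:4 → word 90f0h → 90 f0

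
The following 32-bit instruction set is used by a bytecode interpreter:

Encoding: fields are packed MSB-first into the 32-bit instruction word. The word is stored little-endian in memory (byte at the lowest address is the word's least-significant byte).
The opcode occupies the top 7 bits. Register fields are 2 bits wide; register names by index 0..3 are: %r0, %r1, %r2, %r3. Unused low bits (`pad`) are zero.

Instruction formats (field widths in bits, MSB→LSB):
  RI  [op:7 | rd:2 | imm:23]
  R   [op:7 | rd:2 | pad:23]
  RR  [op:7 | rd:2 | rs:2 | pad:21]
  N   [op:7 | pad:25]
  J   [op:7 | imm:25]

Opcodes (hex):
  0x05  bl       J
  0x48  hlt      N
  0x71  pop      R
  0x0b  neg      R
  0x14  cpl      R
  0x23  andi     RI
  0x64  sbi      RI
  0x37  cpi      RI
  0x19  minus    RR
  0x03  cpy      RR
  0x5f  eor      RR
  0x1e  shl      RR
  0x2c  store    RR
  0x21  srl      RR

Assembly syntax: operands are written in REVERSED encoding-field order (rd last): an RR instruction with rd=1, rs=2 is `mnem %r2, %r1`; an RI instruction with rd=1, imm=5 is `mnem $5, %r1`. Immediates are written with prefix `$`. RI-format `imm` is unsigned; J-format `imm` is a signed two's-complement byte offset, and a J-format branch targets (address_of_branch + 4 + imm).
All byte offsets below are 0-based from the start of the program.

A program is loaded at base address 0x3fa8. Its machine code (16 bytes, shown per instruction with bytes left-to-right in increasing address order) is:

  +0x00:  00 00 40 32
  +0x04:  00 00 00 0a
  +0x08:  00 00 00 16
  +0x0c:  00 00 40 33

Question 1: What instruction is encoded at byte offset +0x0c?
minus %r2, %r2

[0c] 00 00 40 33 → 0x33400000
  opcode bits[31:25]=0x19: minus/RR
  rd@[24:23]=0x2 ⇒ %r2
  rs@[22:21]=0x2 ⇒ %r2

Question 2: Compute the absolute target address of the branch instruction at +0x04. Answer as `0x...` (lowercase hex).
[04] 00 00 00 0a → 0x0a000000
  top 7b → 0x5 → bl [J]
  imm: (w>>0)&0x1ffffff=0x0 → $0
  target = base 0x3fa8 + off 0x04 + 4 + imm 0 = 0x3fb0

0x3fb0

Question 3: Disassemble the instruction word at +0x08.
[08] 00 00 00 16 → 0x16000000
  op=0x16000000>>25=0xb ⇒ neg (R)
  [24:23] rd=0 = %r0

neg %r0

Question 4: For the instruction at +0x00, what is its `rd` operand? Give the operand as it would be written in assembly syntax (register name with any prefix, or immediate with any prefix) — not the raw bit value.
%r0

off 0x00: read 00 00 40 32 as little → 0x32400000
  top 7b → 0x19 → minus [RR]
  rd@[24:23]=0x0 ⇒ %r0
  rs@[22:21]=0x2 ⇒ %r2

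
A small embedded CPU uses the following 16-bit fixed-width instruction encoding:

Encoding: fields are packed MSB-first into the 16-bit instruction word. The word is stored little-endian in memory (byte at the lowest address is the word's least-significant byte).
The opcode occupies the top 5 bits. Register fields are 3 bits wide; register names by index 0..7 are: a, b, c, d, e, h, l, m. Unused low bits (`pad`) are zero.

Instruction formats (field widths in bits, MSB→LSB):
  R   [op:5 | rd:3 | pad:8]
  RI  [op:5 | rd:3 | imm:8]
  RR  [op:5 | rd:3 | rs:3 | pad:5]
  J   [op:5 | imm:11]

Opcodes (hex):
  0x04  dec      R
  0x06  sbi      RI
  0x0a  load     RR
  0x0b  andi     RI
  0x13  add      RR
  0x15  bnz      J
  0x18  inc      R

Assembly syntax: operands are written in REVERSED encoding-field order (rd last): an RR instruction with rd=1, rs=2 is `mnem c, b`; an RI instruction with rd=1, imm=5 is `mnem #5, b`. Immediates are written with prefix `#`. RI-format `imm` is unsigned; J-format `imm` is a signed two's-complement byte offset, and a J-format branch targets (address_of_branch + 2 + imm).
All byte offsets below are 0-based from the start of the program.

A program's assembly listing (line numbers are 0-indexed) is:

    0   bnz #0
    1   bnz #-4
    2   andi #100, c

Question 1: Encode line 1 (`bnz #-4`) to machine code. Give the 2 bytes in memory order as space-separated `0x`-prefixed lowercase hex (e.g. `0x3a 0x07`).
0xfc 0xaf

1. bnz fields op=0x15:5|imm=-4:11 → word affch → fc af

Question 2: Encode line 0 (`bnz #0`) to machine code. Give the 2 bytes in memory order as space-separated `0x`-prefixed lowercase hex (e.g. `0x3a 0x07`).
0x00 0xa8

0. bnz fields op=0x15:5|imm=0:11 → word a800h → 00 a8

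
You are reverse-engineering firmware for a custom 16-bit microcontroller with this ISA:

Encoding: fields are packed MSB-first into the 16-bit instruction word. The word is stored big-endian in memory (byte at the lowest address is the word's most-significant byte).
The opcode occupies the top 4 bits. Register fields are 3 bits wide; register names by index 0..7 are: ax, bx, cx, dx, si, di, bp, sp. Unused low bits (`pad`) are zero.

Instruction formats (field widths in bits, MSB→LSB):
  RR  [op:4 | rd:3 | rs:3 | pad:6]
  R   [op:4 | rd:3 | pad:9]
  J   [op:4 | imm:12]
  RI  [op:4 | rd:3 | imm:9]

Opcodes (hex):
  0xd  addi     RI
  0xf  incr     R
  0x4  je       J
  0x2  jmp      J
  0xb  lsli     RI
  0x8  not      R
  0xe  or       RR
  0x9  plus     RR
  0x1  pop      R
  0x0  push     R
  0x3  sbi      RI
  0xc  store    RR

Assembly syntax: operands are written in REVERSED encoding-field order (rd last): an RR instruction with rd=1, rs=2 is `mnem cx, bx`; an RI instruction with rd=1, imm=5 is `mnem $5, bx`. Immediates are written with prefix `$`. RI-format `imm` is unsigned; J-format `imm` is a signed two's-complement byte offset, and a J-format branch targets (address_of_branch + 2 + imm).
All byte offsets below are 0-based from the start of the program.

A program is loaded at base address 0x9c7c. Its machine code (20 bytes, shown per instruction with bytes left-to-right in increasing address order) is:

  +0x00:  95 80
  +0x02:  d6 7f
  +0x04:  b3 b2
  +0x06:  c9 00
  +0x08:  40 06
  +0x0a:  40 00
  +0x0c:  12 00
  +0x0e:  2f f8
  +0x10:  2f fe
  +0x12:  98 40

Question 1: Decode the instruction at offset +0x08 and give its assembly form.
je $6

off 0x08: read 40 06 as big → 0x4006
  top 4b → 0x4 → je [J]
  [11:0] imm=6 = $6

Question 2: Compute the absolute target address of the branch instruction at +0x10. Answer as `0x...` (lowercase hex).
0x9c8c

off 0x10: read 2f fe as big → 0x2ffe
  opcode bits[15:12]=0x2: jmp/J
  imm: (w>>0)&0xfff=0xffe (s12→-2) → $-2
  target = base 0x9c7c + off 0x10 + 2 + imm -2 = 0x9c8c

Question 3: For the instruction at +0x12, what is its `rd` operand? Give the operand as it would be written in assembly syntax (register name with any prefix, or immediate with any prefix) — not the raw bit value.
[12] 98 40 → 0x9840
  top 4b → 0x9 → plus [RR]
  [11:9] rd=4 = si
  [8:6] rs=1 = bx

si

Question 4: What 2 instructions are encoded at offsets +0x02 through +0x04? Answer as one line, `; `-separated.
@+02  big-endian(d6 7f) = 0xd67f
  opcode bits[15:12]=0xd: addi/RI
  rd: (w>>9)&0x7=0x3 → dx
  imm: (w>>0)&0x1ff=0x7f → $127
@+04  big-endian(b3 b2) = 0xb3b2
  opcode bits[15:12]=0xb: lsli/RI
  rd: (w>>9)&0x7=0x1 → bx
  imm: (w>>0)&0x1ff=0x1b2 → $434

addi $127, dx; lsli $434, bx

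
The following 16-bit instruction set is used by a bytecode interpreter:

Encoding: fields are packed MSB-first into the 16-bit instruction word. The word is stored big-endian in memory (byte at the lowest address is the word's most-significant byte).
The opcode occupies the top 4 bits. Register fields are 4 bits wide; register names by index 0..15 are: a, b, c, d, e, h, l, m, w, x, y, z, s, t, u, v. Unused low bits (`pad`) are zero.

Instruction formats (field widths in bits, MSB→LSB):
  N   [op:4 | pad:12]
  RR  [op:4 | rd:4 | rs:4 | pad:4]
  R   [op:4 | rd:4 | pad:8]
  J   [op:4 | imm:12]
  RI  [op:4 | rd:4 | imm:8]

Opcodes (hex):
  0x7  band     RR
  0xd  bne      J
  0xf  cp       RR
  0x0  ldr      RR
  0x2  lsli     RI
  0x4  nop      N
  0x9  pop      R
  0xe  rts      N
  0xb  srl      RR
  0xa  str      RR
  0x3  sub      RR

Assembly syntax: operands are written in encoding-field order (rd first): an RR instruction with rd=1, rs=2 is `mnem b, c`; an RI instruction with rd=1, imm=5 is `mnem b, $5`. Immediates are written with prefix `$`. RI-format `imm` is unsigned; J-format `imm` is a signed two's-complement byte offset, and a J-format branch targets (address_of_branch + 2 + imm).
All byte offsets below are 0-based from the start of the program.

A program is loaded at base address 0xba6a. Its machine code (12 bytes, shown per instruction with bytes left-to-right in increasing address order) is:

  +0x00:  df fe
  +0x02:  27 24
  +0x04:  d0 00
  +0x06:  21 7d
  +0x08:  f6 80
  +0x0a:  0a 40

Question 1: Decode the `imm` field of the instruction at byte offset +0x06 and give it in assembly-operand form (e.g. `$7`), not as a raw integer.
@+06  big-endian(21 7d) = 0x217d
  opcode bits[15:12]=0x2: lsli/RI
  rd@[11:8]=0x1 ⇒ b
  imm@[7:0]=0x7d ⇒ $125

$125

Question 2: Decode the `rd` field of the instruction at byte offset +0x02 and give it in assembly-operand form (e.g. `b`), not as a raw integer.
m

@+02  big-endian(27 24) = 0x2724
  opcode bits[15:12]=0x2: lsli/RI
  rd: (w>>8)&0xf=0x7 → m
  imm: (w>>0)&0xff=0x24 → $36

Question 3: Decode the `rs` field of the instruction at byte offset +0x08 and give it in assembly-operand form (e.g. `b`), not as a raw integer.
w

off 0x08: read f6 80 as big → 0xf680
  opcode bits[15:12]=0xf: cp/RR
  rd: (w>>8)&0xf=0x6 → l
  rs: (w>>4)&0xf=0x8 → w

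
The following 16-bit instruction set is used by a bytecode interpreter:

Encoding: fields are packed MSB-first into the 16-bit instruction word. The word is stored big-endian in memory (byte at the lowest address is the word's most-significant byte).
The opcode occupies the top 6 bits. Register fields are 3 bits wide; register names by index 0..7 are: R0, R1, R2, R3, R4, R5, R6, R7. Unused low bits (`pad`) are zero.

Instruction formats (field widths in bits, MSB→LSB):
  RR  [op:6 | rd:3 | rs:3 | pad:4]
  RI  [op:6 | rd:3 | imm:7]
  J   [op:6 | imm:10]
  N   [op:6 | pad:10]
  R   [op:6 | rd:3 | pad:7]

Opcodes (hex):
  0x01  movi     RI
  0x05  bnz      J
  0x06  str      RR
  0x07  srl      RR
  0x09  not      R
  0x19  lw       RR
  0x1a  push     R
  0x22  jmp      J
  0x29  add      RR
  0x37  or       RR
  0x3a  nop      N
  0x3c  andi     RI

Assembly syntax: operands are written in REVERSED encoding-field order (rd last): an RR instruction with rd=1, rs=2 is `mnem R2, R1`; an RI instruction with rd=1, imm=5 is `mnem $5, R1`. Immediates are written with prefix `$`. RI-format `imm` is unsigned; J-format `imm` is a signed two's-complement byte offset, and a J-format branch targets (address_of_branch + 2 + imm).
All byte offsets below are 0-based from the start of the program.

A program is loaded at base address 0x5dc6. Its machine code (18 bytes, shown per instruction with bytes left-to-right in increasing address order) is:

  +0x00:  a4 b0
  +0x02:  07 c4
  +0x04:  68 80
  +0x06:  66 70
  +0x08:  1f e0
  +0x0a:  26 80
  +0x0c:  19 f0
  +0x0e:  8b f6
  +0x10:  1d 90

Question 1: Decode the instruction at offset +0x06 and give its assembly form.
[06] 66 70 → 0x6670
  op=0x6670>>10=0x19 ⇒ lw (RR)
  [9:7] rd=4 = R4
  [6:4] rs=7 = R7

lw R7, R4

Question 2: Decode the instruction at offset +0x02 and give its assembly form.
movi $68, R7

off 0x02: read 07 c4 as big → 0x07c4
  top 6b → 0x1 → movi [RI]
  [9:7] rd=7 = R7
  [6:0] imm=68 = $68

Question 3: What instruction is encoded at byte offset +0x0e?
off 0x0e: read 8b f6 as big → 0x8bf6
  opcode bits[15:10]=0x22: jmp/J
  imm: (w>>0)&0x3ff=0x3f6 (s10→-10) → $-10

jmp $-10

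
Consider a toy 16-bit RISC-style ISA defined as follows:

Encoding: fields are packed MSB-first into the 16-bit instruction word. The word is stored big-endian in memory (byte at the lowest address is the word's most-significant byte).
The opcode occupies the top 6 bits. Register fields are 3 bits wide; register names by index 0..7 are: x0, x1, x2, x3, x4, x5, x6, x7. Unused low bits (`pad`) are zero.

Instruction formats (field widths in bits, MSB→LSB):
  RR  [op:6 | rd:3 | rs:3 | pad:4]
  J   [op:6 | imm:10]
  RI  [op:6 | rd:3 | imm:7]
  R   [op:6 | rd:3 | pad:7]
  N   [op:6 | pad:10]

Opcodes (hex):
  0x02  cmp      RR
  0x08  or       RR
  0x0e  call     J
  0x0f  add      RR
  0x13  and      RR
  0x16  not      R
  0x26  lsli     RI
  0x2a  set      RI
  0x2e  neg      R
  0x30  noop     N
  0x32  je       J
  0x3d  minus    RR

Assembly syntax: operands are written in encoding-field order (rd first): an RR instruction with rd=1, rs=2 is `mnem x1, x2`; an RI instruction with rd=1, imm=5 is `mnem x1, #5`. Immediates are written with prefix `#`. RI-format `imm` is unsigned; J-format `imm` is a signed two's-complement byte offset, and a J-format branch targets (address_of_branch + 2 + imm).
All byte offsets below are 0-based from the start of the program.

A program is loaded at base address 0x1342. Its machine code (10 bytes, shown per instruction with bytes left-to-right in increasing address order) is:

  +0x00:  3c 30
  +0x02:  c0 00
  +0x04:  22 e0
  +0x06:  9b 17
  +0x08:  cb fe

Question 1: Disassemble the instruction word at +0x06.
+0x06: 9b 17 ⇒ word 0x9b17 (big)
  opcode bits[15:10]=0x26: lsli/RI
  rd@[9:7]=0x6 ⇒ x6
  imm@[6:0]=0x17 ⇒ #23

lsli x6, #23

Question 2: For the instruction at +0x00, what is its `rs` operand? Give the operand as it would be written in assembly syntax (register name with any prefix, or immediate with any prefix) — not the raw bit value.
x3

+0x00: 3c 30 ⇒ word 0x3c30 (big)
  op=0x3c30>>10=0xf ⇒ add (RR)
  rd: (w>>7)&0x7=0x0 → x0
  rs: (w>>4)&0x7=0x3 → x3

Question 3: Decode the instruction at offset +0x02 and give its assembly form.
noop

+0x02: c0 00 ⇒ word 0xc000 (big)
  op=0xc000>>10=0x30 ⇒ noop (N)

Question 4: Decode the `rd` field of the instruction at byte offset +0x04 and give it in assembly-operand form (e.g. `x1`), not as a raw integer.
off 0x04: read 22 e0 as big → 0x22e0
  top 6b → 0x8 → or [RR]
  [9:7] rd=5 = x5
  [6:4] rs=6 = x6

x5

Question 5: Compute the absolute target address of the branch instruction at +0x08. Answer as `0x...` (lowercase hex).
@+08  big-endian(cb fe) = 0xcbfe
  opcode bits[15:10]=0x32: je/J
  [9:0] imm=1022 (s10→-2) = #-2
  target = base 0x1342 + off 0x08 + 2 + imm -2 = 0x134a

0x134a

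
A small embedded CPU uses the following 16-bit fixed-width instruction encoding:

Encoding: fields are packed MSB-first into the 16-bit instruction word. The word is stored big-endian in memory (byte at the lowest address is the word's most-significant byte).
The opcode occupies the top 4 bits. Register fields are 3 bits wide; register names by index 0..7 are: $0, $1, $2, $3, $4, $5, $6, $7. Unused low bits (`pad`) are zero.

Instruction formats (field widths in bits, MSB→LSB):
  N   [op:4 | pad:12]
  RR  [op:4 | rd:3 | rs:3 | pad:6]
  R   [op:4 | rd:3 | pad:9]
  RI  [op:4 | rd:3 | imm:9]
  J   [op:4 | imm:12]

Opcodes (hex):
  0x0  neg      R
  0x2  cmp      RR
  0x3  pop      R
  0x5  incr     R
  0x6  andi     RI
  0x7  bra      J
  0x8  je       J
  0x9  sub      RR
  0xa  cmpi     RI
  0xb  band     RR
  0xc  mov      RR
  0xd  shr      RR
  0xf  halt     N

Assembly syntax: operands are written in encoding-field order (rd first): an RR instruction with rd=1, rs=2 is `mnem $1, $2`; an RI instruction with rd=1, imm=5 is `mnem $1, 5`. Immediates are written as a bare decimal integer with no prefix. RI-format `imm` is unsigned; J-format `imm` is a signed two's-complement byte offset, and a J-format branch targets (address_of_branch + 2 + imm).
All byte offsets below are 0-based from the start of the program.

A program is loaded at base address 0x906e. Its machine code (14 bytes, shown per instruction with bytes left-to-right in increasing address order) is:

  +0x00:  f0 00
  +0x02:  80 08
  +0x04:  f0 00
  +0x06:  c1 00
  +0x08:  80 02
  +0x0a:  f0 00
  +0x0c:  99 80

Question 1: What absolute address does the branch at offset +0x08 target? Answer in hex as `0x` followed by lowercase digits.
[08] 80 02 → 0x8002
  op=0x8002>>12=0x8 ⇒ je (J)
  imm@[11:0]=0x2 ⇒ 2
  target = base 0x906e + off 0x08 + 2 + imm 2 = 0x907a

0x907a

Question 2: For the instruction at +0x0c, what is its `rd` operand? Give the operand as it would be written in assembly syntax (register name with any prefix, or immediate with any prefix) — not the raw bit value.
@+0c  big-endian(99 80) = 0x9980
  top 4b → 0x9 → sub [RR]
  rd@[11:9]=0x4 ⇒ $4
  rs@[8:6]=0x6 ⇒ $6

$4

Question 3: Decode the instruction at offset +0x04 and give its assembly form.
halt

@+04  big-endian(f0 00) = 0xf000
  opcode bits[15:12]=0xf: halt/N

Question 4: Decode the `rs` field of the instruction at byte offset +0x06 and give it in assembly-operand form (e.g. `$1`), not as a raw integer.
@+06  big-endian(c1 00) = 0xc100
  opcode bits[15:12]=0xc: mov/RR
  [11:9] rd=0 = $0
  [8:6] rs=4 = $4

$4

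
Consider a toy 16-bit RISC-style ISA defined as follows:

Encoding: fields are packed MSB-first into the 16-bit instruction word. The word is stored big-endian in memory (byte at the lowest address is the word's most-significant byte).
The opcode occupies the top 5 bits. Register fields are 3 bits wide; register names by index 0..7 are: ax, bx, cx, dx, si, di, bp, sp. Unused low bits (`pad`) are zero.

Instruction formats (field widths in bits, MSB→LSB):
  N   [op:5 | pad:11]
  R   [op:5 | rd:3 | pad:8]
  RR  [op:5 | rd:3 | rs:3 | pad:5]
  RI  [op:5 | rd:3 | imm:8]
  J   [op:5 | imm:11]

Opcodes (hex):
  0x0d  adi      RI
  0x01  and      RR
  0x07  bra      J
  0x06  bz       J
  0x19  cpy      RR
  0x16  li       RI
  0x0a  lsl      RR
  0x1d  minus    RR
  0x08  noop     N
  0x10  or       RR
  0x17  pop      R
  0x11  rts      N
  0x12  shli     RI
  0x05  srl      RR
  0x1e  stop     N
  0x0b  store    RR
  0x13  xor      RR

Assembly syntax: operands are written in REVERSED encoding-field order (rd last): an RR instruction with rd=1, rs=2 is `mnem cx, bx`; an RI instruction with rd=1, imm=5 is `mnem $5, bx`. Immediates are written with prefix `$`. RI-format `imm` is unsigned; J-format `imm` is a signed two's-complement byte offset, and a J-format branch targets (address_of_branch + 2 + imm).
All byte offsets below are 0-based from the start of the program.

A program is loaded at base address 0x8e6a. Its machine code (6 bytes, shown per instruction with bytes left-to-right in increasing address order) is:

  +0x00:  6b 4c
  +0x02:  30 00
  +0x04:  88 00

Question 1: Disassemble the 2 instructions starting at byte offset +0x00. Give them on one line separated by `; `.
+0x00: 6b 4c ⇒ word 0x6b4c (big)
  op=0x6b4c>>11=0xd ⇒ adi (RI)
  rd@[10:8]=0x3 ⇒ dx
  imm@[7:0]=0x4c ⇒ $76
+0x02: 30 00 ⇒ word 0x3000 (big)
  op=0x3000>>11=0x6 ⇒ bz (J)
  imm@[10:0]=0x0 ⇒ $0

adi $76, dx; bz $0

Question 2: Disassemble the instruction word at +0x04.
rts

+0x04: 88 00 ⇒ word 0x8800 (big)
  top 5b → 0x11 → rts [N]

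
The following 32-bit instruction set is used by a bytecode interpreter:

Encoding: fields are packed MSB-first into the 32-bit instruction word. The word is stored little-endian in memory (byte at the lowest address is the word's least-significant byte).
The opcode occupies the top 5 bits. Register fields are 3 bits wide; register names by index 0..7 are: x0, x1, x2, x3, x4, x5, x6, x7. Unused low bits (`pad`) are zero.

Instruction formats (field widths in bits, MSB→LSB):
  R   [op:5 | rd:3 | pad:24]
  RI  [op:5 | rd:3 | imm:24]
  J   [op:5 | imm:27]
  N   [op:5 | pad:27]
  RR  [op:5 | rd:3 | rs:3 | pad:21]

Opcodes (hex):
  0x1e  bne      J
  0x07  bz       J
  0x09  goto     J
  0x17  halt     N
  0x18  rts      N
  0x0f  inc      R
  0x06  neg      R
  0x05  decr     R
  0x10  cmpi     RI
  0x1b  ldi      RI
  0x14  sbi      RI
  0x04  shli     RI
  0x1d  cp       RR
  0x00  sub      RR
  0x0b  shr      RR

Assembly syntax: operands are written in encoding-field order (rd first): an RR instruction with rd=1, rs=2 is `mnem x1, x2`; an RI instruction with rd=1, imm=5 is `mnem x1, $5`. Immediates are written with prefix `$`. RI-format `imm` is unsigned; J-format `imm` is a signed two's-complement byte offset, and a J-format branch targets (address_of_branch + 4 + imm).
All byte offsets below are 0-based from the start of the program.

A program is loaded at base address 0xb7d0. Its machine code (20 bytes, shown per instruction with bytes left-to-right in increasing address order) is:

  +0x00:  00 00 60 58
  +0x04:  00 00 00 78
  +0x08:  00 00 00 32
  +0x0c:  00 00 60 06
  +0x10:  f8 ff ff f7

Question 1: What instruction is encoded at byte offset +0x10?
@+10  little-endian(f8 ff ff f7) = 0xf7fffff8
  top 5b → 0x1e → bne [J]
  [26:0] imm=134217720 (s27→-8) = $-8

bne $-8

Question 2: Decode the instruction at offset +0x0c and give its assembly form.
sub x6, x3

off 0x0c: read 00 00 60 06 as little → 0x06600000
  op=0x06600000>>27=0x0 ⇒ sub (RR)
  rd@[26:24]=0x6 ⇒ x6
  rs@[23:21]=0x3 ⇒ x3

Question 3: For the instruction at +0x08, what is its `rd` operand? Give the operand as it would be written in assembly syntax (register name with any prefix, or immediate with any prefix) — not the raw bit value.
x2

@+08  little-endian(00 00 00 32) = 0x32000000
  op=0x32000000>>27=0x6 ⇒ neg (R)
  rd: (w>>24)&0x7=0x2 → x2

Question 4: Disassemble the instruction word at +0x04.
[04] 00 00 00 78 → 0x78000000
  op=0x78000000>>27=0xf ⇒ inc (R)
  rd@[26:24]=0x0 ⇒ x0

inc x0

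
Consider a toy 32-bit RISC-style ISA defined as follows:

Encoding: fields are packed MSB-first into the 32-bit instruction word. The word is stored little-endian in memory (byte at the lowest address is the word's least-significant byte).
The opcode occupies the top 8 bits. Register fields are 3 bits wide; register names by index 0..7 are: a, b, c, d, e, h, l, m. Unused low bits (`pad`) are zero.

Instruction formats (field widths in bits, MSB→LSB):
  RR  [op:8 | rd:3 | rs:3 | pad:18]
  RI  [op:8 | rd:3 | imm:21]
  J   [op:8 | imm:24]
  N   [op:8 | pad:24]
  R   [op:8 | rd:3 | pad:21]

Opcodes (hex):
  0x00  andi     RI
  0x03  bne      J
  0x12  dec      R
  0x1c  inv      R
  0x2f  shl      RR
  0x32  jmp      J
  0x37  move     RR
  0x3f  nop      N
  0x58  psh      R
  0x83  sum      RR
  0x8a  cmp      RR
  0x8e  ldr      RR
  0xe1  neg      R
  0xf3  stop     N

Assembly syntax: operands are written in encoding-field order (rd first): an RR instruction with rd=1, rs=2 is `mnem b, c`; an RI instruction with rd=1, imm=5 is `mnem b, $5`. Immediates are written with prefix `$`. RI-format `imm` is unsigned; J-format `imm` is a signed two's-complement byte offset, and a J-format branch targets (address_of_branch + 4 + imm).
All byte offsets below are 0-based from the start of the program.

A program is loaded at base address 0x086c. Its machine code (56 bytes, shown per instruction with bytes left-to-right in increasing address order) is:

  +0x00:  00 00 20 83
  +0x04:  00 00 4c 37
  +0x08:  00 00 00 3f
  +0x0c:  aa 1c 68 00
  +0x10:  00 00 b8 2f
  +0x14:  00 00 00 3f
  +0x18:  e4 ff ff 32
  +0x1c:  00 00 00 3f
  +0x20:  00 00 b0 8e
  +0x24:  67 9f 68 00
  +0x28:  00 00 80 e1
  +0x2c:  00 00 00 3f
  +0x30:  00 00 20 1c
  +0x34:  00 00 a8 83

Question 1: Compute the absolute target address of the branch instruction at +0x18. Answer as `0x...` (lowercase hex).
0x086c

@+18  little-endian(e4 ff ff 32) = 0x32ffffe4
  op=0x32ffffe4>>24=0x32 ⇒ jmp (J)
  imm@[23:0]=0xffffe4 (s24→-28) ⇒ $-28
  target = base 0x086c + off 0x18 + 4 + imm -28 = 0x086c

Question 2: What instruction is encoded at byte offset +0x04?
[04] 00 00 4c 37 → 0x374c0000
  opcode bits[31:24]=0x37: move/RR
  [23:21] rd=2 = c
  [20:18] rs=3 = d

move c, d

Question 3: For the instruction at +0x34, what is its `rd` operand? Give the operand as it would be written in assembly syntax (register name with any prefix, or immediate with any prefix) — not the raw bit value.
h

off 0x34: read 00 00 a8 83 as little → 0x83a80000
  opcode bits[31:24]=0x83: sum/RR
  [23:21] rd=5 = h
  [20:18] rs=2 = c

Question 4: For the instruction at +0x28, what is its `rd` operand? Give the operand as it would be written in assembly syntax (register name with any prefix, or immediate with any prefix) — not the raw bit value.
off 0x28: read 00 00 80 e1 as little → 0xe1800000
  op=0xe1800000>>24=0xe1 ⇒ neg (R)
  [23:21] rd=4 = e

e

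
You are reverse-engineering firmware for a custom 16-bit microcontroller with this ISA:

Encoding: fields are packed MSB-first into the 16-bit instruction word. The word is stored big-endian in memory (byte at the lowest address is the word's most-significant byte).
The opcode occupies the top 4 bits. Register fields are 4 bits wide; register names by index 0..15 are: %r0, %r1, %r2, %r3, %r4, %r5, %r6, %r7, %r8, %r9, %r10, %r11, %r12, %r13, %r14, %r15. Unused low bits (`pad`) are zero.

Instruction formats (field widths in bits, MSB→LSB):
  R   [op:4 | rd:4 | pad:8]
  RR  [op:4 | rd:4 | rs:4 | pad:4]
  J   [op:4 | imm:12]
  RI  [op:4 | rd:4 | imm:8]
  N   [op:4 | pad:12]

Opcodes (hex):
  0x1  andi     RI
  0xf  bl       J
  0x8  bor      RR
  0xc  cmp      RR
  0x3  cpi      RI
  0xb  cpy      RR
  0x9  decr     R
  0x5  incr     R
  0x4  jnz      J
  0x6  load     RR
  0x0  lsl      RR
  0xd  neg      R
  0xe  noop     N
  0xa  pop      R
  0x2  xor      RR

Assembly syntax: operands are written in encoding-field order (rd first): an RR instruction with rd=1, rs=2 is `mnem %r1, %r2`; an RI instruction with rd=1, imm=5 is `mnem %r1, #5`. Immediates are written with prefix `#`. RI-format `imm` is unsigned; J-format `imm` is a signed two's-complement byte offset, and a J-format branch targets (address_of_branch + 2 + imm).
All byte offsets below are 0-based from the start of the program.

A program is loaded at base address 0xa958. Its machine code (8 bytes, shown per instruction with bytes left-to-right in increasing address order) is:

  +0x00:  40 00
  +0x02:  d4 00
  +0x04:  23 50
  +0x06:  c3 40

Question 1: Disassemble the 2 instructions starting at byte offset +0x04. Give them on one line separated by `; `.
xor %r3, %r5; cmp %r3, %r4

[04] 23 50 → 0x2350
  top 4b → 0x2 → xor [RR]
  rd: (w>>8)&0xf=0x3 → %r3
  rs: (w>>4)&0xf=0x5 → %r5
[06] c3 40 → 0xc340
  top 4b → 0xc → cmp [RR]
  rd: (w>>8)&0xf=0x3 → %r3
  rs: (w>>4)&0xf=0x4 → %r4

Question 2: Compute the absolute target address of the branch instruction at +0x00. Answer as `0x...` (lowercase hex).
+0x00: 40 00 ⇒ word 0x4000 (big)
  opcode bits[15:12]=0x4: jnz/J
  imm: (w>>0)&0xfff=0x0 → #0
  target = base 0xa958 + off 0x00 + 2 + imm 0 = 0xa95a

0xa95a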